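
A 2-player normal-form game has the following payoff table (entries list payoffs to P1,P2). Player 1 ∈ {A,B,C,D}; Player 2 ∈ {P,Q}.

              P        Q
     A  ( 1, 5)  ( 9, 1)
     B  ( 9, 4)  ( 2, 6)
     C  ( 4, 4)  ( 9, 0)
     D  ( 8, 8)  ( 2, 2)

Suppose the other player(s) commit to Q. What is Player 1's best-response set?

P1 best: {A,C}

u_1(A vs Q) = 9
u_1(B vs Q) = 2
u_1(C vs Q) = 9
u_1(D vs Q) = 2
max payoff 9 at {A,C}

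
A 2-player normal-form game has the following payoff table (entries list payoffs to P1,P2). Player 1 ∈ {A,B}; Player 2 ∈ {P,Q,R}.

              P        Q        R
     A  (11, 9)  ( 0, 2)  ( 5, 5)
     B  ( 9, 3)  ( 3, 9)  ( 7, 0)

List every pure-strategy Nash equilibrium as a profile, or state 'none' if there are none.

NE set: (A,P), (B,Q)

(A,P): NE
(A,Q): not NE [P1→B gives 3>0; P2→P gives 9>2]
(A,R): not NE [P1→B gives 7>5; P2→P gives 9>5]
(B,P): not NE [P1→A gives 11>9; P2→Q gives 9>3]
(B,Q): NE
(B,R): not NE [P2→Q gives 9>0]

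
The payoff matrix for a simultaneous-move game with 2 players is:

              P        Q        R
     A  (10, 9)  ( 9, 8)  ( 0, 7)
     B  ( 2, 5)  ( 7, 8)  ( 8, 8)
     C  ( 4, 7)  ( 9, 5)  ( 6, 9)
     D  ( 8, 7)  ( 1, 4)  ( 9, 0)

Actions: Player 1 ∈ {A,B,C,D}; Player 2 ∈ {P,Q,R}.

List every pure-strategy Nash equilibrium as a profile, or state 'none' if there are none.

(A,P): NE
(A,Q): not NE [P2→P gives 9>8]
(A,R): not NE [P1→D gives 9>0; P2→P gives 9>7]
(B,P): not NE [P1→A gives 10>2; P2→R gives 8>5]
(B,Q): not NE [P1→C gives 9>7]
(B,R): not NE [P1→D gives 9>8]
(C,P): not NE [P1→A gives 10>4; P2→R gives 9>7]
(C,Q): not NE [P2→R gives 9>5]
(C,R): not NE [P1→D gives 9>6]
(D,P): not NE [P1→A gives 10>8]
(D,Q): not NE [P1→C gives 9>1; P2→P gives 7>4]
(D,R): not NE [P2→P gives 7>0]

PSNE = {(A,P)}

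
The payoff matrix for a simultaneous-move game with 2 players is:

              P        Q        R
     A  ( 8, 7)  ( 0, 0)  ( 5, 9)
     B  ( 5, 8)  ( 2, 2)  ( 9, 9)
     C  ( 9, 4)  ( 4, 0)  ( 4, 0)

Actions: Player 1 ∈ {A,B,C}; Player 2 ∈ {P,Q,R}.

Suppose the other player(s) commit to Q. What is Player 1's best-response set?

u_1(A vs Q) = 0
u_1(B vs Q) = 2
u_1(C vs Q) = 4
max payoff 4 at {C}

argmax u_1 = {C}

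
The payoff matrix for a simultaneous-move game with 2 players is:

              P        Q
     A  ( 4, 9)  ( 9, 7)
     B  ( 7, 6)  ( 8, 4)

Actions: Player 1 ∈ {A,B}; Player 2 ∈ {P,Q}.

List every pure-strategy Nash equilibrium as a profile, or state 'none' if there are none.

(A,P): not NE [P1→B gives 7>4]
(A,Q): not NE [P2→P gives 9>7]
(B,P): NE
(B,Q): not NE [P1→A gives 9>8; P2→P gives 6>4]

Nash profiles: (B,P)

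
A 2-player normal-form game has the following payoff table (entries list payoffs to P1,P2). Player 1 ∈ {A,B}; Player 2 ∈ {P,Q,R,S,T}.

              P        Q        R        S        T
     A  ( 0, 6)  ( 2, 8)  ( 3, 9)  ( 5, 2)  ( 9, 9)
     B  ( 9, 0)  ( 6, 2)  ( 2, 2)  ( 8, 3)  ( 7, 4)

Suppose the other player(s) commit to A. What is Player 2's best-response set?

argmax u_2 = {R,T}

u_2(P vs A) = 6
u_2(Q vs A) = 8
u_2(R vs A) = 9
u_2(S vs A) = 2
u_2(T vs A) = 9
max payoff 9 at {R,T}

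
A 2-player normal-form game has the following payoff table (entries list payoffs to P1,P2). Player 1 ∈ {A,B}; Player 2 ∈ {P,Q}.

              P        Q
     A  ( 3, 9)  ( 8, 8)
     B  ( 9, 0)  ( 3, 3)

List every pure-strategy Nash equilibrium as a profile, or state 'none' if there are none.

Equilibria: none

(A,P): not NE [P1→B gives 9>3]
(A,Q): not NE [P2→P gives 9>8]
(B,P): not NE [P2→Q gives 3>0]
(B,Q): not NE [P1→A gives 8>3]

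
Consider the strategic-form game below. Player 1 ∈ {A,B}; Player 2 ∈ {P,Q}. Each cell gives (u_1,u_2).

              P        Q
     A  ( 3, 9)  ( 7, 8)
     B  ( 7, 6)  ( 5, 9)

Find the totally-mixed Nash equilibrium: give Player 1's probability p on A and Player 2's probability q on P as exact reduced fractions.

(p,q) = (3/4, 1/3)

P1 indiff ⇒ q·3+(1-q)·7 = q·7+(1-q)·5 ⇒ q(-4) = (1-q)(-2) ⇒ q = 1/3
P2 indiff ⇒ p·9+(1-p)·6 = p·8+(1-p)·9 ⇒ p(1) = (1-p)(3) ⇒ p = 3/4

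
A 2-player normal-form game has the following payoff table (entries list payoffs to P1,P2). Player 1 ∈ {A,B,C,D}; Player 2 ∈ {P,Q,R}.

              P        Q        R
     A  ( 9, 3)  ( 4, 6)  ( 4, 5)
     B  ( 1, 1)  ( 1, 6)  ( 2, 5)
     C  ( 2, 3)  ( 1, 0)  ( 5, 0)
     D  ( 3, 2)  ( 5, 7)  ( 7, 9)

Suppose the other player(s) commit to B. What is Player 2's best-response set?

BR_2 = {Q}

u_2(P vs B) = 1
u_2(Q vs B) = 6
u_2(R vs B) = 5
max payoff 6 at {Q}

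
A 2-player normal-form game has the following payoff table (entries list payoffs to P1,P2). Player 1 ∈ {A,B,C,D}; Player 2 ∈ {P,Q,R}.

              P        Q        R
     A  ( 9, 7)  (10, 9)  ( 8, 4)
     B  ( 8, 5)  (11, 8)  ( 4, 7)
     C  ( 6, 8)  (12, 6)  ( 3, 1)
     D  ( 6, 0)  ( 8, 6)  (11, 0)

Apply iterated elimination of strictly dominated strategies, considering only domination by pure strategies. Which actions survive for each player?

IESDS → P1:{A,B,C} P2:{P,Q}

P2 drop R (Q beats it: A:9>4 B:8>7 C:6>1 D:6>0)
P1 drop D (A beats it: P:9>6 Q:10>8)
P1→{A,B,C} P2→{P,Q}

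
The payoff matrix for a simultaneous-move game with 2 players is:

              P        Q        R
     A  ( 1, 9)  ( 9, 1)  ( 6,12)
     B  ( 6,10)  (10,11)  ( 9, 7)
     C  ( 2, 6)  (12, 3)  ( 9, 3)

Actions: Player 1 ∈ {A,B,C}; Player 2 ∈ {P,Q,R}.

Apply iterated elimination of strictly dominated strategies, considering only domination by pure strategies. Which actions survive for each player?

IESDS → P1:{B,C} P2:{P,Q}

P1 drop A (B beats it: P:6>1 Q:10>9 R:9>6)
P2 drop R (P beats it: B:10>7 C:6>3)
P1→{B,C} P2→{P,Q}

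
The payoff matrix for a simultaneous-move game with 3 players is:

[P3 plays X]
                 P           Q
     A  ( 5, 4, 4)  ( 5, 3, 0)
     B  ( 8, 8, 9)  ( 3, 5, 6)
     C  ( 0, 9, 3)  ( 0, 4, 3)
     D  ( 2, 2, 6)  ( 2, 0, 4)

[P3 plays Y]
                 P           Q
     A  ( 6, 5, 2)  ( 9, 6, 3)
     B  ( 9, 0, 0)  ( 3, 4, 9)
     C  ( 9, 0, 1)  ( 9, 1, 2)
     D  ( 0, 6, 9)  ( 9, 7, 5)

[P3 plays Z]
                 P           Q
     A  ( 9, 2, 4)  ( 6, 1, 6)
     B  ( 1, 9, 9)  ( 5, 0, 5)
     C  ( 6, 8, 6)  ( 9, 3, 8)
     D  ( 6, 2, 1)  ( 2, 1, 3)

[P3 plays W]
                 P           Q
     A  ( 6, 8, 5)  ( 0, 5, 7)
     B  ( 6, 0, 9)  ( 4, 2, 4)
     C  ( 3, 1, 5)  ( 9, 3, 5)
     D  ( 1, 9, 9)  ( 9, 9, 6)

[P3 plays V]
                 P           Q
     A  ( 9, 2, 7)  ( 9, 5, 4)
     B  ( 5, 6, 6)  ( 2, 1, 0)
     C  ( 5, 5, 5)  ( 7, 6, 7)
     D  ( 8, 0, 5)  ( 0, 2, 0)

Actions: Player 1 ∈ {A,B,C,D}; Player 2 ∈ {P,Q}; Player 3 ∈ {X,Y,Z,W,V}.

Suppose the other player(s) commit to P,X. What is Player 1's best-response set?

u_1(A vs P,X) = 5
u_1(B vs P,X) = 8
u_1(C vs P,X) = 0
u_1(D vs P,X) = 2
max payoff 8 at {B}

BR_1 = {B}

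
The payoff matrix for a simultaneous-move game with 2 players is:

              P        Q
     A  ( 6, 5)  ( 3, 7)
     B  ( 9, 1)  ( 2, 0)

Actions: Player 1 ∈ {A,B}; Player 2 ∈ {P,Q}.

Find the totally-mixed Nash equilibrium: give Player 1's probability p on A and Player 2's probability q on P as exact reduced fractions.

P1 indiff ⇒ q·6+(1-q)·3 = q·9+(1-q)·2 ⇒ q(-3) = (1-q)(-1) ⇒ q = 1/4
P2 indiff ⇒ p·5+(1-p)·1 = p·7+(1-p)·0 ⇒ p(-2) = (1-p)(-1) ⇒ p = 1/3

p=1/3, q=1/4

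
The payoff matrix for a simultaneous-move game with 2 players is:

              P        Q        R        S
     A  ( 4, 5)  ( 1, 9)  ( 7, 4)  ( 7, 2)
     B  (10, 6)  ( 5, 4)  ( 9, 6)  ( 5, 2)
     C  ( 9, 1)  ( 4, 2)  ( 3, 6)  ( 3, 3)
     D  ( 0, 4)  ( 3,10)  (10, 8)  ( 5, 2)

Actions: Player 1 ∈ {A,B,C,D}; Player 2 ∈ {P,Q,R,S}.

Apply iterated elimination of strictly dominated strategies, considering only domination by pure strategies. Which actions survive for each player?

P1 drop C (B beats it: P:10>9 Q:5>4 R:9>3 S:5>3)
P2 drop S (P beats it: A:5>2 B:6>2 D:4>2)
P1 drop A (B beats it: P:10>4 Q:5>1 R:9>7)
P1→{B,D} P2→{P,Q,R}

IESDS → P1:{B,D} P2:{P,Q,R}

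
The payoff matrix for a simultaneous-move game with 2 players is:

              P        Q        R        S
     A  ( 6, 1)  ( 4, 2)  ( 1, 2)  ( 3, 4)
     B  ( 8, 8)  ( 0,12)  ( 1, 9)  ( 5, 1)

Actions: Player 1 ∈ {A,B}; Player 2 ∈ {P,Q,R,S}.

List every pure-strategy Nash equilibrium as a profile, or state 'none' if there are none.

(A,P): not NE [P1→B gives 8>6; P2→S gives 4>1]
(A,Q): not NE [P2→S gives 4>2]
(A,R): not NE [P2→S gives 4>2]
(A,S): not NE [P1→B gives 5>3]
(B,P): not NE [P2→Q gives 12>8]
(B,Q): not NE [P1→A gives 4>0]
(B,R): not NE [P2→Q gives 12>9]
(B,S): not NE [P2→Q gives 12>1]

No pure NE.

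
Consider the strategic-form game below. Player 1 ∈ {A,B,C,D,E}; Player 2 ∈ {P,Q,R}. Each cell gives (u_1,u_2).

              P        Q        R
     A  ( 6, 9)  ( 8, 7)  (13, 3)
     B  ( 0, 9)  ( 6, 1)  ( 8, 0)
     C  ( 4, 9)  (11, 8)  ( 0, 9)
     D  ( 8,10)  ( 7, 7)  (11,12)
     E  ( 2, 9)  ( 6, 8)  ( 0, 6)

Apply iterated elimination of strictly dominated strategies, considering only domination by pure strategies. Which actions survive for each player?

P1 drop B (A beats it: P:6>0 Q:8>6 R:13>8)
P1 drop E (A beats it: P:6>2 Q:8>6 R:13>0)
P2 drop Q (P beats it: A:9>7 C:9>8 D:10>7)
P1 drop C (A beats it: P:6>4 R:13>0)
P1→{A,D} P2→{P,R}

Survivors P1:{A,D} P2:{P,R}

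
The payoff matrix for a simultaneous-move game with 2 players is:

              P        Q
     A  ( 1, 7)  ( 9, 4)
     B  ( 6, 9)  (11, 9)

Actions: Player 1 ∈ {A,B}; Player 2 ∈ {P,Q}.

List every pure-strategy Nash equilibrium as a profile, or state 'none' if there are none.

(A,P): not NE [P1→B gives 6>1]
(A,Q): not NE [P1→B gives 11>9; P2→P gives 7>4]
(B,P): NE
(B,Q): NE

NE set: (B,P), (B,Q)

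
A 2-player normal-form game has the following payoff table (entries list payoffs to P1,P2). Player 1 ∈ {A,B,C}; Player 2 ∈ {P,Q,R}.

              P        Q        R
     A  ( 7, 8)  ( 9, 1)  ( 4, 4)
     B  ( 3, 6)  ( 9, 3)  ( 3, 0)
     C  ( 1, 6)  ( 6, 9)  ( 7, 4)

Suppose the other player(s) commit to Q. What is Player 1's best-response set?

argmax u_1 = {A,B}

u_1(A vs Q) = 9
u_1(B vs Q) = 9
u_1(C vs Q) = 6
max payoff 9 at {A,B}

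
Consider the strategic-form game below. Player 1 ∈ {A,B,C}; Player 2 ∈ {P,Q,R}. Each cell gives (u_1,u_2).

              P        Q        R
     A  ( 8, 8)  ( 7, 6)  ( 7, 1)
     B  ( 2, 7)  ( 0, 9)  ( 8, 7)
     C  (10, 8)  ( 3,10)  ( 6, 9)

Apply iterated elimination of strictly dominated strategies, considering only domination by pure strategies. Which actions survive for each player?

P2 drop R (Q beats it: A:6>1 B:9>7 C:10>9)
P1 drop B (A beats it: P:8>2 Q:7>0)
P1→{A,C} P2→{P,Q}

IESDS → P1:{A,C} P2:{P,Q}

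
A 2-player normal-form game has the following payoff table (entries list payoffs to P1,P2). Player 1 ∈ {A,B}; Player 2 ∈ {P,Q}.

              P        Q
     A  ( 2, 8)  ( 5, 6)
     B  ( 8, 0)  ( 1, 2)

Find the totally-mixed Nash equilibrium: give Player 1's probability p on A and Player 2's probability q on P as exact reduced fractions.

p=1/2, q=2/5

P1 indiff ⇒ q·2+(1-q)·5 = q·8+(1-q)·1 ⇒ q(-6) = (1-q)(-4) ⇒ q = 2/5
P2 indiff ⇒ p·8+(1-p)·0 = p·6+(1-p)·2 ⇒ p(2) = (1-p)(2) ⇒ p = 1/2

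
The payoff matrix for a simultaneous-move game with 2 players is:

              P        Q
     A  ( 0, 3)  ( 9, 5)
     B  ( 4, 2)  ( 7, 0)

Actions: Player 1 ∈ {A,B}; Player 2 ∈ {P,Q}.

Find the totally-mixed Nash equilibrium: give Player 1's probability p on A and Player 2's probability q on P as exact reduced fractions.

p=1/2, q=1/3

P1 indiff ⇒ q·0+(1-q)·9 = q·4+(1-q)·7 ⇒ q(-4) = (1-q)(-2) ⇒ q = 1/3
P2 indiff ⇒ p·3+(1-p)·2 = p·5+(1-p)·0 ⇒ p(-2) = (1-p)(-2) ⇒ p = 1/2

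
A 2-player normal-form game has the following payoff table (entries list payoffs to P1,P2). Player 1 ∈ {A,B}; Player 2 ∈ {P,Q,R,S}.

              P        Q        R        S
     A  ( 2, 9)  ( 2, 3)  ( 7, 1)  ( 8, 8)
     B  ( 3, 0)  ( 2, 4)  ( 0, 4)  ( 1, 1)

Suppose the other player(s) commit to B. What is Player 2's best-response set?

argmax u_2 = {Q,R}

u_2(P vs B) = 0
u_2(Q vs B) = 4
u_2(R vs B) = 4
u_2(S vs B) = 1
max payoff 4 at {Q,R}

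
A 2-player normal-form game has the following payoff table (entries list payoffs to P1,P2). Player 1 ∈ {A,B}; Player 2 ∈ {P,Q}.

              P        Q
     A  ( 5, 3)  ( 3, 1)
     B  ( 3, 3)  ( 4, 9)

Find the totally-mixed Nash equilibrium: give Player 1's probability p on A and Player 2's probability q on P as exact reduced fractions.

P1 indiff ⇒ q·5+(1-q)·3 = q·3+(1-q)·4 ⇒ q(2) = (1-q)(1) ⇒ q = 1/3
P2 indiff ⇒ p·3+(1-p)·3 = p·1+(1-p)·9 ⇒ p(2) = (1-p)(6) ⇒ p = 3/4

P1 mixes 3/4 on A; P2 mixes 1/3 on P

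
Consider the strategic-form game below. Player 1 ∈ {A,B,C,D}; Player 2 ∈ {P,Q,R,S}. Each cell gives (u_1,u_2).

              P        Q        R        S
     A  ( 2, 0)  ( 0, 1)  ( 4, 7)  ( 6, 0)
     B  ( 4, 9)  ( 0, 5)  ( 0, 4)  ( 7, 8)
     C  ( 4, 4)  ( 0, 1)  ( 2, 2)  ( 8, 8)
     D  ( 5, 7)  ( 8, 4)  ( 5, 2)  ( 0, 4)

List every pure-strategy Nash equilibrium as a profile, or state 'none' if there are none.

Nash profiles: (C,S), (D,P)

(A,P): not NE [P1→D gives 5>2; P2→R gives 7>0]
(A,Q): not NE [P1→D gives 8>0; P2→R gives 7>1]
(A,R): not NE [P1→D gives 5>4]
(A,S): not NE [P1→C gives 8>6; P2→R gives 7>0]
(B,P): not NE [P1→D gives 5>4]
(B,Q): not NE [P1→D gives 8>0; P2→P gives 9>5]
(B,R): not NE [P1→D gives 5>0; P2→P gives 9>4]
(B,S): not NE [P1→C gives 8>7; P2→P gives 9>8]
(C,P): not NE [P1→D gives 5>4; P2→S gives 8>4]
(C,Q): not NE [P1→D gives 8>0; P2→S gives 8>1]
(C,R): not NE [P1→D gives 5>2; P2→S gives 8>2]
(C,S): NE
(D,P): NE
(D,Q): not NE [P2→P gives 7>4]
(D,R): not NE [P2→P gives 7>2]
(D,S): not NE [P1→C gives 8>0; P2→P gives 7>4]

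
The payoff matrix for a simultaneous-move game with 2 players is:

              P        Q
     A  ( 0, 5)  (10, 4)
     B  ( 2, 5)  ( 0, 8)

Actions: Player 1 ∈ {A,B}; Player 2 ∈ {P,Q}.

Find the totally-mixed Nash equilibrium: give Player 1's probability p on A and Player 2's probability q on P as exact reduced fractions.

P1 indiff ⇒ q·0+(1-q)·10 = q·2+(1-q)·0 ⇒ q(-2) = (1-q)(-10) ⇒ q = 5/6
P2 indiff ⇒ p·5+(1-p)·5 = p·4+(1-p)·8 ⇒ p(1) = (1-p)(3) ⇒ p = 3/4

(p,q) = (3/4, 5/6)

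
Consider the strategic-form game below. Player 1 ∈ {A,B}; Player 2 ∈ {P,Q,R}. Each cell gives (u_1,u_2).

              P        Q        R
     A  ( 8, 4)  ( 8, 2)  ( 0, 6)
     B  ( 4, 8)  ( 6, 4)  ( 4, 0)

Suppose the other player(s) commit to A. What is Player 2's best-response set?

u_2(P vs A) = 4
u_2(Q vs A) = 2
u_2(R vs A) = 6
max payoff 6 at {R}

argmax u_2 = {R}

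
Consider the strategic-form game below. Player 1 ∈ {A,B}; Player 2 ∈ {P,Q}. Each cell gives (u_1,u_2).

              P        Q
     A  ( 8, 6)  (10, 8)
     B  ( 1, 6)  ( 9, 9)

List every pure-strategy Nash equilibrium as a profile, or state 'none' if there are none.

PSNE = {(A,Q)}

(A,P): not NE [P2→Q gives 8>6]
(A,Q): NE
(B,P): not NE [P1→A gives 8>1; P2→Q gives 9>6]
(B,Q): not NE [P1→A gives 10>9]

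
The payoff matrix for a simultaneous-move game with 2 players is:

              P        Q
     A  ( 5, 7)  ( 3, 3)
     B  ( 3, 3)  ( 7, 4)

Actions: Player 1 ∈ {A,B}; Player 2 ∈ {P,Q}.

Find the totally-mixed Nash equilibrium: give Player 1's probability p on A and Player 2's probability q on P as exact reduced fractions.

P1 indiff ⇒ q·5+(1-q)·3 = q·3+(1-q)·7 ⇒ q(2) = (1-q)(4) ⇒ q = 2/3
P2 indiff ⇒ p·7+(1-p)·3 = p·3+(1-p)·4 ⇒ p(4) = (1-p)(1) ⇒ p = 1/5

P1 mixes 1/5 on A; P2 mixes 2/3 on P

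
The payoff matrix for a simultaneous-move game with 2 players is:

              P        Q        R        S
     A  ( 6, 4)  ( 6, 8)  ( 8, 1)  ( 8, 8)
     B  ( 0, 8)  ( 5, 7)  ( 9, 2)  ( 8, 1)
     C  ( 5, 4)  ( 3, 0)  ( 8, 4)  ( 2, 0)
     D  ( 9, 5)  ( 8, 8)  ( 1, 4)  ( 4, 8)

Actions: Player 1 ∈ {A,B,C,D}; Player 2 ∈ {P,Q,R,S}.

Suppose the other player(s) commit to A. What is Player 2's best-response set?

u_2(P vs A) = 4
u_2(Q vs A) = 8
u_2(R vs A) = 1
u_2(S vs A) = 8
max payoff 8 at {Q,S}

argmax u_2 = {Q,S}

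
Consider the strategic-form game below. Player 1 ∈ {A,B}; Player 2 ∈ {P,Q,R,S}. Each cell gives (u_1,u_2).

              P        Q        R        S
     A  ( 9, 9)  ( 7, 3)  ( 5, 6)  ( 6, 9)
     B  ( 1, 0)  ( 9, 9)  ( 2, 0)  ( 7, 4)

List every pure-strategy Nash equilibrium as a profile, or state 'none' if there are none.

Nash profiles: (A,P), (B,Q)

(A,P): NE
(A,Q): not NE [P1→B gives 9>7; P2→S gives 9>3]
(A,R): not NE [P2→S gives 9>6]
(A,S): not NE [P1→B gives 7>6]
(B,P): not NE [P1→A gives 9>1; P2→Q gives 9>0]
(B,Q): NE
(B,R): not NE [P1→A gives 5>2; P2→Q gives 9>0]
(B,S): not NE [P2→Q gives 9>4]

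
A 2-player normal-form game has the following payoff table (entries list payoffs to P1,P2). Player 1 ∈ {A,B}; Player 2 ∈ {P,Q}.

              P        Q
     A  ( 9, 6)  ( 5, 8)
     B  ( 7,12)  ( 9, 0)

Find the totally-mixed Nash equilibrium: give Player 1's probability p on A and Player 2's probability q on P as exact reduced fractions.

p=6/7, q=2/3

P1 indiff ⇒ q·9+(1-q)·5 = q·7+(1-q)·9 ⇒ q(2) = (1-q)(4) ⇒ q = 2/3
P2 indiff ⇒ p·6+(1-p)·12 = p·8+(1-p)·0 ⇒ p(-2) = (1-p)(-12) ⇒ p = 6/7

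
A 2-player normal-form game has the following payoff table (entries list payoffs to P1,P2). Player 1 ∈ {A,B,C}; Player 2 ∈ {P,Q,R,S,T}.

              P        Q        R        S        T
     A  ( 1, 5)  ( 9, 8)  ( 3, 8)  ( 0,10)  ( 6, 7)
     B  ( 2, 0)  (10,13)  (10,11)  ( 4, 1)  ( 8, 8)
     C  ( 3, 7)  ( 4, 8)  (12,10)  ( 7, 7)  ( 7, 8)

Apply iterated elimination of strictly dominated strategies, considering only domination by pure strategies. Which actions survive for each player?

P1 drop A (B beats it: P:2>1 Q:10>9 R:10>3 S:4>0 T:8>6)
P2 drop P (Q beats it: B:13>0 C:8>7)
P2 drop S (Q beats it: B:13>1 C:8>7)
P2 drop T (R beats it: B:11>8 C:10>8)
P1→{B,C} P2→{Q,R}

Remaining: P1:{B,C} P2:{Q,R}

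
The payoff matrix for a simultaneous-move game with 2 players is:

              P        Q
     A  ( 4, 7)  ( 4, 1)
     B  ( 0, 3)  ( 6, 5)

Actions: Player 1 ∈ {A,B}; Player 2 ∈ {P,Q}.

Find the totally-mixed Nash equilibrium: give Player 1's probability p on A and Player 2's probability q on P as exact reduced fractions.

P1 indiff ⇒ q·4+(1-q)·4 = q·0+(1-q)·6 ⇒ q(4) = (1-q)(2) ⇒ q = 1/3
P2 indiff ⇒ p·7+(1-p)·3 = p·1+(1-p)·5 ⇒ p(6) = (1-p)(2) ⇒ p = 1/4

(p,q) = (1/4, 1/3)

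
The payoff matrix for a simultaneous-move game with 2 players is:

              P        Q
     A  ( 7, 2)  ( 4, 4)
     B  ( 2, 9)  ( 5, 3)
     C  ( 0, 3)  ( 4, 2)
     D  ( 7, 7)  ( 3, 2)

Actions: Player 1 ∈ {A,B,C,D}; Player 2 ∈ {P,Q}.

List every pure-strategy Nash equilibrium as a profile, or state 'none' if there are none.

(A,P): not NE [P2→Q gives 4>2]
(A,Q): not NE [P1→B gives 5>4]
(B,P): not NE [P1→D gives 7>2]
(B,Q): not NE [P2→P gives 9>3]
(C,P): not NE [P1→D gives 7>0]
(C,Q): not NE [P1→B gives 5>4; P2→P gives 3>2]
(D,P): NE
(D,Q): not NE [P1→B gives 5>3; P2→P gives 7>2]

PSNE = {(D,P)}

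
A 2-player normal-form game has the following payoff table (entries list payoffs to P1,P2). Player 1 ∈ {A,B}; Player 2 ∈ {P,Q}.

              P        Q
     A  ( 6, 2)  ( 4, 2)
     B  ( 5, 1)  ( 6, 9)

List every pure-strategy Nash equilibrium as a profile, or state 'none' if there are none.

(A,P): NE
(A,Q): not NE [P1→B gives 6>4]
(B,P): not NE [P1→A gives 6>5; P2→Q gives 9>1]
(B,Q): NE

PSNE = {(A,P), (B,Q)}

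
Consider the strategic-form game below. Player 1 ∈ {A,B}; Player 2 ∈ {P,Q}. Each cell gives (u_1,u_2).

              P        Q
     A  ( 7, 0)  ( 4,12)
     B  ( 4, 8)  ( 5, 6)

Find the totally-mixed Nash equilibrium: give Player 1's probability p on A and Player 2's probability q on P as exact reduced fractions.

(p,q) = (1/7, 1/4)

P1 indiff ⇒ q·7+(1-q)·4 = q·4+(1-q)·5 ⇒ q(3) = (1-q)(1) ⇒ q = 1/4
P2 indiff ⇒ p·0+(1-p)·8 = p·12+(1-p)·6 ⇒ p(-12) = (1-p)(-2) ⇒ p = 1/7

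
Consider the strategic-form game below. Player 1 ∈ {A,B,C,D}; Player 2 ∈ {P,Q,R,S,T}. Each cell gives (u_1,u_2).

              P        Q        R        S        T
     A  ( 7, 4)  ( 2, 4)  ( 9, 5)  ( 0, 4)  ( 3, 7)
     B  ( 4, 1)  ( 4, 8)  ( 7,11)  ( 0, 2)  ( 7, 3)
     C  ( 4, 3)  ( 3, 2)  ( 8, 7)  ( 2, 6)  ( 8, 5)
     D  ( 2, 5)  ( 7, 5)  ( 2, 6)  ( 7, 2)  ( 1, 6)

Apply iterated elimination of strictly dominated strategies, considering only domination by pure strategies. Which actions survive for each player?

P2 drop P (R beats it: A:5>4 B:11>1 C:7>3 D:6>5)
P2 drop Q (R beats it: A:5>4 B:11>8 C:7>2 D:6>5)
P1 drop B (C beats it: R:8>7 S:2>0 T:8>7)
P2 drop S (R beats it: A:5>4 C:7>6 D:6>2)
P1 drop D (A beats it: R:9>2 T:3>1)
P1→{A,C} P2→{R,T}

Survivors P1:{A,C} P2:{R,T}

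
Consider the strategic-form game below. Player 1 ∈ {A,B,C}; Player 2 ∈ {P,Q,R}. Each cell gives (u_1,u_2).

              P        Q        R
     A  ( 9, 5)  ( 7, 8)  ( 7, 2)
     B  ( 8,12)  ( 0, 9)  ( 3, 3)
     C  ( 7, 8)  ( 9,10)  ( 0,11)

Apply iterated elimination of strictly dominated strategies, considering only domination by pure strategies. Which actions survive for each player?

P1 drop B (A beats it: P:9>8 Q:7>0 R:7>3)
P2 drop P (Q beats it: A:8>5 C:10>8)
P1→{A,C} P2→{Q,R}

Survivors P1:{A,C} P2:{Q,R}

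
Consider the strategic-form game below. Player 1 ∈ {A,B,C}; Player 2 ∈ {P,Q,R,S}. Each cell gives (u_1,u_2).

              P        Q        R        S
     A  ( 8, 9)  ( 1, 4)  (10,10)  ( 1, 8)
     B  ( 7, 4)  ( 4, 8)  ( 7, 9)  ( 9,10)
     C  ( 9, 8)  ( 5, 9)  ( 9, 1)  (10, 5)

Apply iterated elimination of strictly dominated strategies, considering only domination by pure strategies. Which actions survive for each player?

P1 drop B (C beats it: P:9>7 Q:5>4 R:9>7 S:10>9)
P2 drop S (P beats it: A:9>8 C:8>5)
P1→{A,C} P2→{P,Q,R}

IESDS → P1:{A,C} P2:{P,Q,R}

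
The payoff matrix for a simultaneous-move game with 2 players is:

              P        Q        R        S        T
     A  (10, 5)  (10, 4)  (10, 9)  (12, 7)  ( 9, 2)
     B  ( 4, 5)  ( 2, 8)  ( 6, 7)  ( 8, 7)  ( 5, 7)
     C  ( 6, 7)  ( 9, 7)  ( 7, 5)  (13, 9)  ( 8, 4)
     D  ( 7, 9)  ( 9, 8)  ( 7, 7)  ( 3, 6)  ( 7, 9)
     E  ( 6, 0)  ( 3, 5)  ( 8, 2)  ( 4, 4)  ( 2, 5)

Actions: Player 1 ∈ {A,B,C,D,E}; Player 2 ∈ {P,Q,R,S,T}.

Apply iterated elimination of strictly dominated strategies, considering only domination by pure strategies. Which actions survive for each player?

IESDS → P1:{A,C} P2:{R,S}

P1 drop B (A beats it: P:10>4 Q:10>2 R:10>6 S:12>8 T:9>5)
P1 drop D (A beats it: P:10>7 Q:10>9 R:10>7 S:12>3 T:9>7)
P1 drop E (A beats it: P:10>6 Q:10>3 R:10>8 S:12>4 T:9>2)
P2 drop P (S beats it: A:7>5 C:9>7)
P2 drop Q (S beats it: A:7>4 C:9>7)
P2 drop T (R beats it: A:9>2 C:5>4)
P1→{A,C} P2→{R,S}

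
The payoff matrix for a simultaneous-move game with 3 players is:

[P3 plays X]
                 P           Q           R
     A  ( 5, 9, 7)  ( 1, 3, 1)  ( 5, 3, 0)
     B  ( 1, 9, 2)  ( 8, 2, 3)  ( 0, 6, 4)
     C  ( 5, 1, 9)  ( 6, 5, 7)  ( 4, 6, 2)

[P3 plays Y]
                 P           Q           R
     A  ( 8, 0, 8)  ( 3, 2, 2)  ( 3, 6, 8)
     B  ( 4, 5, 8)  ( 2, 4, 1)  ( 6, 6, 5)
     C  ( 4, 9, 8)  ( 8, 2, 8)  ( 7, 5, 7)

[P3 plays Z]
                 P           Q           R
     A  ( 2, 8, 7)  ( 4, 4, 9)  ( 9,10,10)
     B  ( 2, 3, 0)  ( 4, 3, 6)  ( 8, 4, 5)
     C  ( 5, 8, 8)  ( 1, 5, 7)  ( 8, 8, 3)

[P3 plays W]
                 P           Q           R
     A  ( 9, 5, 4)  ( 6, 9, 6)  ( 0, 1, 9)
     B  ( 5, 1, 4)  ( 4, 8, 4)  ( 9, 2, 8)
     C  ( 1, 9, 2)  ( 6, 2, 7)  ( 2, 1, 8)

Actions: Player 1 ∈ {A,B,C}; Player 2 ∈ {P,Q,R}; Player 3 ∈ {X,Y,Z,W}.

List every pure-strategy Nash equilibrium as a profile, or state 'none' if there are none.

NE set: (A,R,Z)

(A,P,X): not NE [P3→Y gives 8>7]
(A,P,Y): not NE [P2→R gives 6>0]
(A,P,Z): not NE [P1→C gives 5>2; P2→R gives 10>8; P3→Y gives 8>7]
(A,P,W): not NE [P2→Q gives 9>5; P3→Y gives 8>4]
(A,Q,X): not NE [P1→B gives 8>1; P2→P gives 9>3; P3→Z gives 9>1]
(A,Q,Y): not NE [P1→C gives 8>3; P2→R gives 6>2; P3→Z gives 9>2]
(A,Q,Z): not NE [P2→R gives 10>4]
(A,Q,W): not NE [P3→Z gives 9>6]
(A,R,X): not NE [P2→P gives 9>3; P3→Z gives 10>0]
(A,R,Y): not NE [P1→C gives 7>3; P3→Z gives 10>8]
(A,R,Z): NE
(A,R,W): not NE [P1→B gives 9>0; P2→Q gives 9>1; P3→Z gives 10>9]
(B,P,X): not NE [P1→C gives 5>1; P3→Y gives 8>2]
(B,P,Y): not NE [P1→A gives 8>4; P2→R gives 6>5]
(B,P,Z): not NE [P1→C gives 5>2; P2→R gives 4>3; P3→Y gives 8>0]
(B,P,W): not NE [P1→A gives 9>5; P2→Q gives 8>1; P3→Y gives 8>4]
(B,Q,X): not NE [P2→P gives 9>2; P3→Z gives 6>3]
(B,Q,Y): not NE [P1→C gives 8>2; P2→R gives 6>4; P3→Z gives 6>1]
(B,Q,Z): not NE [P2→R gives 4>3]
(B,Q,W): not NE [P1→C gives 6>4; P3→Z gives 6>4]
(B,R,X): not NE [P1→A gives 5>0; P2→P gives 9>6; P3→W gives 8>4]
(B,R,Y): not NE [P1→C gives 7>6; P3→W gives 8>5]
(B,R,Z): not NE [P1→A gives 9>8; P3→W gives 8>5]
(B,R,W): not NE [P2→Q gives 8>2]
(C,P,X): not NE [P2→R gives 6>1]
(C,P,Y): not NE [P1→A gives 8>4; P3→X gives 9>8]
(C,P,Z): not NE [P3→X gives 9>8]
(C,P,W): not NE [P1→A gives 9>1; P3→X gives 9>2]
(C,Q,X): not NE [P1→B gives 8>6; P2→R gives 6>5; P3→Y gives 8>7]
(C,Q,Y): not NE [P2→P gives 9>2]
(C,Q,Z): not NE [P1→B gives 4>1; P2→R gives 8>5; P3→Y gives 8>7]
(C,Q,W): not NE [P2→P gives 9>2; P3→Y gives 8>7]
(C,R,X): not NE [P1→A gives 5>4; P3→W gives 8>2]
(C,R,Y): not NE [P2→P gives 9>5; P3→W gives 8>7]
(C,R,Z): not NE [P1→A gives 9>8; P3→W gives 8>3]
(C,R,W): not NE [P1→B gives 9>2; P2→P gives 9>1]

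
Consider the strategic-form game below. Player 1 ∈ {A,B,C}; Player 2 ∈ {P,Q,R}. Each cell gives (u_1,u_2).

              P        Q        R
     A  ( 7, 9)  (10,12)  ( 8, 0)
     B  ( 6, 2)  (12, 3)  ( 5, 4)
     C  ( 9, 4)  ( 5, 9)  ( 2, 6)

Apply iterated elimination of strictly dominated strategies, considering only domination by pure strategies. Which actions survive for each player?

Remaining: P1:{A,B} P2:{Q,R}

P2 drop P (Q beats it: A:12>9 B:3>2 C:9>4)
P1 drop C (A beats it: Q:10>5 R:8>2)
P1→{A,B} P2→{Q,R}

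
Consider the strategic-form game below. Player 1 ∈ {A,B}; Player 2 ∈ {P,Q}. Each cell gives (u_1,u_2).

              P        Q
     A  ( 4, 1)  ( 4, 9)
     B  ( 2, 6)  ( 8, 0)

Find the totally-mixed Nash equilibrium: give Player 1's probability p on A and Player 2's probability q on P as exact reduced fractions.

P1 mixes 3/7 on A; P2 mixes 2/3 on P

P1 indiff ⇒ q·4+(1-q)·4 = q·2+(1-q)·8 ⇒ q(2) = (1-q)(4) ⇒ q = 2/3
P2 indiff ⇒ p·1+(1-p)·6 = p·9+(1-p)·0 ⇒ p(-8) = (1-p)(-6) ⇒ p = 3/7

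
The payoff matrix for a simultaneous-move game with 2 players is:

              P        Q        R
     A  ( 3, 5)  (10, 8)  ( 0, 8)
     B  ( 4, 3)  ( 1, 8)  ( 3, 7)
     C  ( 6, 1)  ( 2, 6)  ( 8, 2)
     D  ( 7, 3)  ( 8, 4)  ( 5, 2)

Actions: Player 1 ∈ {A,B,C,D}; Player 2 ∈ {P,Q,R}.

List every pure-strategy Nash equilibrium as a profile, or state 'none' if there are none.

Nash profiles: (A,Q)

(A,P): not NE [P1→D gives 7>3; P2→R gives 8>5]
(A,Q): NE
(A,R): not NE [P1→C gives 8>0]
(B,P): not NE [P1→D gives 7>4; P2→Q gives 8>3]
(B,Q): not NE [P1→A gives 10>1]
(B,R): not NE [P1→C gives 8>3; P2→Q gives 8>7]
(C,P): not NE [P1→D gives 7>6; P2→Q gives 6>1]
(C,Q): not NE [P1→A gives 10>2]
(C,R): not NE [P2→Q gives 6>2]
(D,P): not NE [P2→Q gives 4>3]
(D,Q): not NE [P1→A gives 10>8]
(D,R): not NE [P1→C gives 8>5; P2→Q gives 4>2]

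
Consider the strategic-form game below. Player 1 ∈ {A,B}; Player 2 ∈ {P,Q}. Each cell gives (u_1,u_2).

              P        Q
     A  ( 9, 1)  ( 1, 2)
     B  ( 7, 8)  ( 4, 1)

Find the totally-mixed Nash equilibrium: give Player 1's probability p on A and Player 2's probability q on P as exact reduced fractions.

p=7/8, q=3/5

P1 indiff ⇒ q·9+(1-q)·1 = q·7+(1-q)·4 ⇒ q(2) = (1-q)(3) ⇒ q = 3/5
P2 indiff ⇒ p·1+(1-p)·8 = p·2+(1-p)·1 ⇒ p(-1) = (1-p)(-7) ⇒ p = 7/8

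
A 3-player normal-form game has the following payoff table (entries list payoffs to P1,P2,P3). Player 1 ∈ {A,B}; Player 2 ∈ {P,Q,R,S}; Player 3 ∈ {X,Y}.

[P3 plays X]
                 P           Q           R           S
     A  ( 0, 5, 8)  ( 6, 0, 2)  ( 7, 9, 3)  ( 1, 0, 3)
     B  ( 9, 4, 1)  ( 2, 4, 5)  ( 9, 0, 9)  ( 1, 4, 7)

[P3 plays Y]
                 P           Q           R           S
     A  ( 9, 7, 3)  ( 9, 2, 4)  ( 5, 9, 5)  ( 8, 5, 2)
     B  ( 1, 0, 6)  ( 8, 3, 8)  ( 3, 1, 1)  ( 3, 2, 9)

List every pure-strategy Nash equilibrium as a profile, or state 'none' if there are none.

(A,P,X): not NE [P1→B gives 9>0; P2→R gives 9>5]
(A,P,Y): not NE [P2→R gives 9>7; P3→X gives 8>3]
(A,Q,X): not NE [P2→R gives 9>0; P3→Y gives 4>2]
(A,Q,Y): not NE [P2→R gives 9>2]
(A,R,X): not NE [P1→B gives 9>7; P3→Y gives 5>3]
(A,R,Y): NE
(A,S,X): not NE [P2→R gives 9>0]
(A,S,Y): not NE [P2→R gives 9>5; P3→X gives 3>2]
(B,P,X): not NE [P3→Y gives 6>1]
(B,P,Y): not NE [P1→A gives 9>1; P2→Q gives 3>0]
(B,Q,X): not NE [P1→A gives 6>2; P3→Y gives 8>5]
(B,Q,Y): not NE [P1→A gives 9>8]
(B,R,X): not NE [P2→S gives 4>0]
(B,R,Y): not NE [P1→A gives 5>3; P2→Q gives 3>1; P3→X gives 9>1]
(B,S,X): not NE [P3→Y gives 9>7]
(B,S,Y): not NE [P1→A gives 8>3; P2→Q gives 3>2]

PSNE = {(A,R,Y)}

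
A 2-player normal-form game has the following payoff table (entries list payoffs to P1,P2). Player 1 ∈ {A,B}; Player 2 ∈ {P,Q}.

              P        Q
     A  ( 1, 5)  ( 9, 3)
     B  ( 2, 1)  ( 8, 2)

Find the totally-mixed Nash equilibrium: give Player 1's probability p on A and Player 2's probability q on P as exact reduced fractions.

P1 indiff ⇒ q·1+(1-q)·9 = q·2+(1-q)·8 ⇒ q(-1) = (1-q)(-1) ⇒ q = 1/2
P2 indiff ⇒ p·5+(1-p)·1 = p·3+(1-p)·2 ⇒ p(2) = (1-p)(1) ⇒ p = 1/3

p=1/3, q=1/2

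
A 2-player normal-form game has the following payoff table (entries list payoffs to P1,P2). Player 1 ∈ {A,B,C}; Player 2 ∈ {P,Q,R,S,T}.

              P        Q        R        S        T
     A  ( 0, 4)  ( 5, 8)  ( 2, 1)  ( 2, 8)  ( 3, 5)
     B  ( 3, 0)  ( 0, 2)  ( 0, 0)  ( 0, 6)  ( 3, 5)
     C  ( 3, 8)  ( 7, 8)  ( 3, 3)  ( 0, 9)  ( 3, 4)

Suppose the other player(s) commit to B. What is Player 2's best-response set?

BR_2 = {S}

u_2(P vs B) = 0
u_2(Q vs B) = 2
u_2(R vs B) = 0
u_2(S vs B) = 6
u_2(T vs B) = 5
max payoff 6 at {S}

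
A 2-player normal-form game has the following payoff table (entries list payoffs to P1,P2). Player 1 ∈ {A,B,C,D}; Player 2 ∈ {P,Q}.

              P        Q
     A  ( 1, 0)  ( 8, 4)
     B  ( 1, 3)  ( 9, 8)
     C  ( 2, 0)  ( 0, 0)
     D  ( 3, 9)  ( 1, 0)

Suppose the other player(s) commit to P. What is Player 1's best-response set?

BR_1 = {D}

u_1(A vs P) = 1
u_1(B vs P) = 1
u_1(C vs P) = 2
u_1(D vs P) = 3
max payoff 3 at {D}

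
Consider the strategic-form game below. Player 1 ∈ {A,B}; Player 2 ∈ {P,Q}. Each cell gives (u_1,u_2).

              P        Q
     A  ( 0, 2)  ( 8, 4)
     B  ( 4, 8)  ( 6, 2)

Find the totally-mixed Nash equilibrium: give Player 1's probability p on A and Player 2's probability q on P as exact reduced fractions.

p=3/4, q=1/3

P1 indiff ⇒ q·0+(1-q)·8 = q·4+(1-q)·6 ⇒ q(-4) = (1-q)(-2) ⇒ q = 1/3
P2 indiff ⇒ p·2+(1-p)·8 = p·4+(1-p)·2 ⇒ p(-2) = (1-p)(-6) ⇒ p = 3/4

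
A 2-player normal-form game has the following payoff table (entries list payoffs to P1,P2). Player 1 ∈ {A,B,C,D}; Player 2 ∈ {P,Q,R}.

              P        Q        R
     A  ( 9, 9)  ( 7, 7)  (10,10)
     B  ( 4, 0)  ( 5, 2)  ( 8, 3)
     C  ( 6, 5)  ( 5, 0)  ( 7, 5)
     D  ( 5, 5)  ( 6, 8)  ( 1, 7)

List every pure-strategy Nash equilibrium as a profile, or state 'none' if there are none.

(A,P): not NE [P2→R gives 10>9]
(A,Q): not NE [P2→R gives 10>7]
(A,R): NE
(B,P): not NE [P1→A gives 9>4; P2→R gives 3>0]
(B,Q): not NE [P1→A gives 7>5; P2→R gives 3>2]
(B,R): not NE [P1→A gives 10>8]
(C,P): not NE [P1→A gives 9>6]
(C,Q): not NE [P1→A gives 7>5; P2→R gives 5>0]
(C,R): not NE [P1→A gives 10>7]
(D,P): not NE [P1→A gives 9>5; P2→Q gives 8>5]
(D,Q): not NE [P1→A gives 7>6]
(D,R): not NE [P1→A gives 10>1; P2→Q gives 8>7]

PSNE = {(A,R)}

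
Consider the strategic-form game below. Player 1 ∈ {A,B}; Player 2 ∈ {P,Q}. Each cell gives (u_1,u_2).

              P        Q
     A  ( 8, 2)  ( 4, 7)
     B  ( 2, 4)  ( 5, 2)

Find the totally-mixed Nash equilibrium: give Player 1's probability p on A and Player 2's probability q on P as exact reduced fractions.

P1 mixes 2/7 on A; P2 mixes 1/7 on P

P1 indiff ⇒ q·8+(1-q)·4 = q·2+(1-q)·5 ⇒ q(6) = (1-q)(1) ⇒ q = 1/7
P2 indiff ⇒ p·2+(1-p)·4 = p·7+(1-p)·2 ⇒ p(-5) = (1-p)(-2) ⇒ p = 2/7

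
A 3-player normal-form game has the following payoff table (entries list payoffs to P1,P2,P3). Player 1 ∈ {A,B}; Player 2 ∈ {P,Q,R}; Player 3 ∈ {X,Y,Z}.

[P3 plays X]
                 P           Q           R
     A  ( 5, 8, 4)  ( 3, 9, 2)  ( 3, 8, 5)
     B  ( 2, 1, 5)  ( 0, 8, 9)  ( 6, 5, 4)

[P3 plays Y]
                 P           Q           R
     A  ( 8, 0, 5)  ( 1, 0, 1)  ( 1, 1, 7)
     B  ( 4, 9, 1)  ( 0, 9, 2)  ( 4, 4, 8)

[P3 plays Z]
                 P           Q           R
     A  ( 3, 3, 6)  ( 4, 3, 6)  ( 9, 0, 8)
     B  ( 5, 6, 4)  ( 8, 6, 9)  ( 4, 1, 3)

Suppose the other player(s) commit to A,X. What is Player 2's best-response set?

argmax u_2 = {Q}

u_2(P vs A,X) = 8
u_2(Q vs A,X) = 9
u_2(R vs A,X) = 8
max payoff 9 at {Q}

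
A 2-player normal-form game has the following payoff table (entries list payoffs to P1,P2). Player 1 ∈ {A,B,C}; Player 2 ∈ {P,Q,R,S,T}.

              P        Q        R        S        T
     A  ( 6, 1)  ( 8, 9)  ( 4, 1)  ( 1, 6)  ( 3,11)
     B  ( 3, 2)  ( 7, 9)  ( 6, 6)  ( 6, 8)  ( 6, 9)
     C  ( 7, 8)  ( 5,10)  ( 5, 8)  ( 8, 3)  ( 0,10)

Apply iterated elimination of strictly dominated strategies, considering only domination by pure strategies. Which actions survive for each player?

Remaining: P1:{A,B} P2:{Q,T}

P2 drop P (Q beats it: A:9>1 B:9>2 C:10>8)
P2 drop R (Q beats it: A:9>1 B:9>6 C:10>8)
P2 drop S (Q beats it: A:9>6 B:9>8 C:10>3)
P1 drop C (A beats it: Q:8>5 T:3>0)
P1→{A,B} P2→{Q,T}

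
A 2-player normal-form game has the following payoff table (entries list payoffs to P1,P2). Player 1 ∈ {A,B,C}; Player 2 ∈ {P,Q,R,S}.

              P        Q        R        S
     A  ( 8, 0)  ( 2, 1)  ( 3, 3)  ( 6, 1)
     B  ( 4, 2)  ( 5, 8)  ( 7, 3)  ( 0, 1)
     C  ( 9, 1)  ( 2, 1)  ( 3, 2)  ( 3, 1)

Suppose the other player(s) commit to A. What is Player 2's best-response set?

P2 best: {R}

u_2(P vs A) = 0
u_2(Q vs A) = 1
u_2(R vs A) = 3
u_2(S vs A) = 1
max payoff 3 at {R}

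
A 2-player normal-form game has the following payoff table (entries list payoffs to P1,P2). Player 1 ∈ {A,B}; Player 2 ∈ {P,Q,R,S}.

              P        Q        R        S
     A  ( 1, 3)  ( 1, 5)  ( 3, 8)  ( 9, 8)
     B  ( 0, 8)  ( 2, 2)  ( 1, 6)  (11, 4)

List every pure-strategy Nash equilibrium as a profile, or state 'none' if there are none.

(A,P): not NE [P2→S gives 8>3]
(A,Q): not NE [P1→B gives 2>1; P2→S gives 8>5]
(A,R): NE
(A,S): not NE [P1→B gives 11>9]
(B,P): not NE [P1→A gives 1>0]
(B,Q): not NE [P2→P gives 8>2]
(B,R): not NE [P1→A gives 3>1; P2→P gives 8>6]
(B,S): not NE [P2→P gives 8>4]

PSNE = {(A,R)}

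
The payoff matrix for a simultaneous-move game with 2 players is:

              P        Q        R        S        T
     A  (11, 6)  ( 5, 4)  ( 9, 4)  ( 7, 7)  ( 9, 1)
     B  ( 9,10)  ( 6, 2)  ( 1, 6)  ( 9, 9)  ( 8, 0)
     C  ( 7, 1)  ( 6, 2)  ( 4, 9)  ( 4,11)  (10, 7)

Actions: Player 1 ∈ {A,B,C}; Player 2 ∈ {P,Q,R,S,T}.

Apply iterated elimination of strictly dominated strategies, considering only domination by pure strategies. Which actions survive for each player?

P2 drop Q (S beats it: A:7>4 B:9>2 C:11>2)
P2 drop R (S beats it: A:7>4 B:9>6 C:11>9)
P2 drop T (S beats it: A:7>1 B:9>0 C:11>7)
P1 drop C (A beats it: P:11>7 S:7>4)
P1→{A,B} P2→{P,S}

IESDS → P1:{A,B} P2:{P,S}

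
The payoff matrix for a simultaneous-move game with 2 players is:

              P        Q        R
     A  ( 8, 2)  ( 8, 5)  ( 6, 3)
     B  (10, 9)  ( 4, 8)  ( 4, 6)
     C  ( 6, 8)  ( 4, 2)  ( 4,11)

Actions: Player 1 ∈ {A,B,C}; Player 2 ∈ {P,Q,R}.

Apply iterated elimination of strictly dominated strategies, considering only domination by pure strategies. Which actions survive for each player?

IESDS → P1:{A,B} P2:{P,Q}

P1 drop C (A beats it: P:8>6 Q:8>4 R:6>4)
P2 drop R (Q beats it: A:5>3 B:8>6)
P1→{A,B} P2→{P,Q}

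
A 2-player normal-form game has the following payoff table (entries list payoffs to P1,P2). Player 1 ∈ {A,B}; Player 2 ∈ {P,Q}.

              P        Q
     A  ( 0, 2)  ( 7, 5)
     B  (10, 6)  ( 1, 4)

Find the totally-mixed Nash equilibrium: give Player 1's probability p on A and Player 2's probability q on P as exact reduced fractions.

P1 indiff ⇒ q·0+(1-q)·7 = q·10+(1-q)·1 ⇒ q(-10) = (1-q)(-6) ⇒ q = 3/8
P2 indiff ⇒ p·2+(1-p)·6 = p·5+(1-p)·4 ⇒ p(-3) = (1-p)(-2) ⇒ p = 2/5

P1 mixes 2/5 on A; P2 mixes 3/8 on P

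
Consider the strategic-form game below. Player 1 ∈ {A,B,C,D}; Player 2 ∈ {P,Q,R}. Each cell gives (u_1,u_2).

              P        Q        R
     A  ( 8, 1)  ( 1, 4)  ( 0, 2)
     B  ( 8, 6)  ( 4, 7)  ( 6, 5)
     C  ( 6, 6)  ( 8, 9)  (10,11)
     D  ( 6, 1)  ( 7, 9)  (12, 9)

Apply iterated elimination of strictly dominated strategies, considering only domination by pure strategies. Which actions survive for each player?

Remaining: P1:{C,D} P2:{Q,R}

P2 drop P (Q beats it: A:4>1 B:7>6 C:9>6 D:9>1)
P1 drop A (B beats it: Q:4>1 R:6>0)
P1 drop B (C beats it: Q:8>4 R:10>6)
P1→{C,D} P2→{Q,R}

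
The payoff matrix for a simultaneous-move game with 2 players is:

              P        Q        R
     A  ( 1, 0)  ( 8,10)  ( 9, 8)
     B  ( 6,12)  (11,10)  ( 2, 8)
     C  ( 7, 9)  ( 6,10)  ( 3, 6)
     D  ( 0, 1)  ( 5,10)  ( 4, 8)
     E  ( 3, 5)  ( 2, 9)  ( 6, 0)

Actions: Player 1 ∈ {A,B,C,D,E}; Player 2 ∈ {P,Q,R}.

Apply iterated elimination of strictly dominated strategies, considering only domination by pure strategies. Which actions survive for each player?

P1 drop D (A beats it: P:1>0 Q:8>5 R:9>4)
P2 drop R (Q beats it: A:10>8 B:10>8 C:10>6 E:9>0)
P1 drop A (B beats it: P:6>1 Q:11>8)
P1 drop E (B beats it: P:6>3 Q:11>2)
P1→{B,C} P2→{P,Q}

IESDS → P1:{B,C} P2:{P,Q}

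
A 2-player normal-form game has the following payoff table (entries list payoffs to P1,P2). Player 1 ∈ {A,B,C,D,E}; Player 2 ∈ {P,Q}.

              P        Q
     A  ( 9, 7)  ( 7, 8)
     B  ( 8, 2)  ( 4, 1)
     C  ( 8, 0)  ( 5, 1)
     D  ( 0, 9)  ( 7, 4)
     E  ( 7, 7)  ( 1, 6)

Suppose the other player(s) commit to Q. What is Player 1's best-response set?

u_1(A vs Q) = 7
u_1(B vs Q) = 4
u_1(C vs Q) = 5
u_1(D vs Q) = 7
u_1(E vs Q) = 1
max payoff 7 at {A,D}

P1 best: {A,D}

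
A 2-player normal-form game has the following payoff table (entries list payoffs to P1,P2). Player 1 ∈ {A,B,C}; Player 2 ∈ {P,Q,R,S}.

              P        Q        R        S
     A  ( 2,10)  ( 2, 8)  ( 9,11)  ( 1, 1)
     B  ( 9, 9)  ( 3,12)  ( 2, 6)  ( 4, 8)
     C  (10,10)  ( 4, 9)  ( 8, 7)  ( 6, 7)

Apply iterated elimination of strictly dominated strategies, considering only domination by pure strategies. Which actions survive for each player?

P1 drop B (C beats it: P:10>9 Q:4>3 R:8>2 S:6>4)
P2 drop Q (P beats it: A:10>8 C:10>9)
P2 drop S (P beats it: A:10>1 C:10>7)
P1→{A,C} P2→{P,R}

Remaining: P1:{A,C} P2:{P,R}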